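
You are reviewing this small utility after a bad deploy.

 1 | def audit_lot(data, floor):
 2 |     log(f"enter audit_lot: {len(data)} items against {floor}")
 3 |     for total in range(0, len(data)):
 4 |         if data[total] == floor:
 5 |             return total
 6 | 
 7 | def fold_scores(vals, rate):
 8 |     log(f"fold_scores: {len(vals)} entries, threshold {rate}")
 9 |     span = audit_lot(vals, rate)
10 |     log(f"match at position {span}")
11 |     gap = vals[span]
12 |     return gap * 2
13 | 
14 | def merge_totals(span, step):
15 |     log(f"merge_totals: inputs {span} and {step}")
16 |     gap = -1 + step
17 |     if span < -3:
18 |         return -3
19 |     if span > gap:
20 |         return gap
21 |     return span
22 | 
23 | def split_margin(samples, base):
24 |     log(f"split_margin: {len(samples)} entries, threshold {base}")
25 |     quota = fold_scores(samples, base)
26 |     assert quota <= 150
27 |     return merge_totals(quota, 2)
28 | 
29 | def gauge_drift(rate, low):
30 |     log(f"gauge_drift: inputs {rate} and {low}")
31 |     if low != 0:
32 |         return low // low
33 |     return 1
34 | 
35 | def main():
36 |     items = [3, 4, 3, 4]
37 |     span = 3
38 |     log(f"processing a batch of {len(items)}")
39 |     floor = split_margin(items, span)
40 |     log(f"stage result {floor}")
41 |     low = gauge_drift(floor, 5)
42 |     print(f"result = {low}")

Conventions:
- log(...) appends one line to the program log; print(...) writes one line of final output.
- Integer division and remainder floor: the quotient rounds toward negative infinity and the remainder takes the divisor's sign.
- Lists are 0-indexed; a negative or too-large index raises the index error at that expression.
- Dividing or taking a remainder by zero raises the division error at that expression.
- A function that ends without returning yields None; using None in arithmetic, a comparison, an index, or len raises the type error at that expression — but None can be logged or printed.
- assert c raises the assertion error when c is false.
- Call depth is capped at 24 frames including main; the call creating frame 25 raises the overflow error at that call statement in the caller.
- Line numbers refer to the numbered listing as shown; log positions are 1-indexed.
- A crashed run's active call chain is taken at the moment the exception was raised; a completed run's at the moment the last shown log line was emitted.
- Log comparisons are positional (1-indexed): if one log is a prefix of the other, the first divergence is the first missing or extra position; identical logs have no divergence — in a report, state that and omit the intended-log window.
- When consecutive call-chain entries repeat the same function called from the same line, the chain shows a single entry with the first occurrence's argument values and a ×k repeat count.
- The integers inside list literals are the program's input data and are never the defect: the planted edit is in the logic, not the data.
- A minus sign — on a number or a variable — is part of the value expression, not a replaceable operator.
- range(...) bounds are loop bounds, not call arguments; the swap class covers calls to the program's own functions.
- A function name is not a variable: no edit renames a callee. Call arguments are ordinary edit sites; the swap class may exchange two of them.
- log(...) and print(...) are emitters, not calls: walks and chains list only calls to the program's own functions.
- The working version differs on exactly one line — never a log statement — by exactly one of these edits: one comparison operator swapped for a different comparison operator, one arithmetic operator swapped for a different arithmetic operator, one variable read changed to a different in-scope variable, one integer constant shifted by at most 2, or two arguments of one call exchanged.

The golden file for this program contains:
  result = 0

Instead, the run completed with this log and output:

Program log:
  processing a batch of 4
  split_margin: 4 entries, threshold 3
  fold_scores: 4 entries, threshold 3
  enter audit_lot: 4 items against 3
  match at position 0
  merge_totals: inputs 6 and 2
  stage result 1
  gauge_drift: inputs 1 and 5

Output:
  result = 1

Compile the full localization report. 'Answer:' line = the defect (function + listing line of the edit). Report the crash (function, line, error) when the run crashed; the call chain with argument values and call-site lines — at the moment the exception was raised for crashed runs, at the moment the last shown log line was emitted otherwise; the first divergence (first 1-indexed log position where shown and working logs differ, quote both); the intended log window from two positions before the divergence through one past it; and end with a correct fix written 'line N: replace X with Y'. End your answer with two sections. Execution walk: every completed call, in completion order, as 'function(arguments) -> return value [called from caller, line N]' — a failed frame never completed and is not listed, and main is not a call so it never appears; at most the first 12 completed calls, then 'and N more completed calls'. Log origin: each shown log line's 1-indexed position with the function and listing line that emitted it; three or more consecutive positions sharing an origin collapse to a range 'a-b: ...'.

Answer: the defect is in gauge_drift at line 32.
The tell: Log streams are identical — the defect surfaces only in the printed output.
Call chain: main -> gauge_drift(1, 5) (called at line 41).
First divergence: none (the log streams are identical).
Execution walk:
  audit_lot([3, 4, 3, 4], 3) -> 0  [called from fold_scores, line 9]
  fold_scores([3, 4, 3, 4], 3) -> 6  [called from split_margin, line 25]
  merge_totals(6, 2) -> 1  [called from split_margin, line 27]
  split_margin([3, 4, 3, 4], 3) -> 1  [called from main, line 39]
  gauge_drift(1, 5) -> 1  [called from main, line 41]
Log origins:
  1: logged in main at line 38
  2: logged in split_margin at line 24
  3: logged in fold_scores at line 8
  4: logged in audit_lot at line 2
  5: logged in fold_scores at line 10
  6: logged in merge_totals at line 15
  7: logged in main at line 40
  8: logged in gauge_drift at line 30
A correct fix: line 32: replace `low // low` with `rate // low`.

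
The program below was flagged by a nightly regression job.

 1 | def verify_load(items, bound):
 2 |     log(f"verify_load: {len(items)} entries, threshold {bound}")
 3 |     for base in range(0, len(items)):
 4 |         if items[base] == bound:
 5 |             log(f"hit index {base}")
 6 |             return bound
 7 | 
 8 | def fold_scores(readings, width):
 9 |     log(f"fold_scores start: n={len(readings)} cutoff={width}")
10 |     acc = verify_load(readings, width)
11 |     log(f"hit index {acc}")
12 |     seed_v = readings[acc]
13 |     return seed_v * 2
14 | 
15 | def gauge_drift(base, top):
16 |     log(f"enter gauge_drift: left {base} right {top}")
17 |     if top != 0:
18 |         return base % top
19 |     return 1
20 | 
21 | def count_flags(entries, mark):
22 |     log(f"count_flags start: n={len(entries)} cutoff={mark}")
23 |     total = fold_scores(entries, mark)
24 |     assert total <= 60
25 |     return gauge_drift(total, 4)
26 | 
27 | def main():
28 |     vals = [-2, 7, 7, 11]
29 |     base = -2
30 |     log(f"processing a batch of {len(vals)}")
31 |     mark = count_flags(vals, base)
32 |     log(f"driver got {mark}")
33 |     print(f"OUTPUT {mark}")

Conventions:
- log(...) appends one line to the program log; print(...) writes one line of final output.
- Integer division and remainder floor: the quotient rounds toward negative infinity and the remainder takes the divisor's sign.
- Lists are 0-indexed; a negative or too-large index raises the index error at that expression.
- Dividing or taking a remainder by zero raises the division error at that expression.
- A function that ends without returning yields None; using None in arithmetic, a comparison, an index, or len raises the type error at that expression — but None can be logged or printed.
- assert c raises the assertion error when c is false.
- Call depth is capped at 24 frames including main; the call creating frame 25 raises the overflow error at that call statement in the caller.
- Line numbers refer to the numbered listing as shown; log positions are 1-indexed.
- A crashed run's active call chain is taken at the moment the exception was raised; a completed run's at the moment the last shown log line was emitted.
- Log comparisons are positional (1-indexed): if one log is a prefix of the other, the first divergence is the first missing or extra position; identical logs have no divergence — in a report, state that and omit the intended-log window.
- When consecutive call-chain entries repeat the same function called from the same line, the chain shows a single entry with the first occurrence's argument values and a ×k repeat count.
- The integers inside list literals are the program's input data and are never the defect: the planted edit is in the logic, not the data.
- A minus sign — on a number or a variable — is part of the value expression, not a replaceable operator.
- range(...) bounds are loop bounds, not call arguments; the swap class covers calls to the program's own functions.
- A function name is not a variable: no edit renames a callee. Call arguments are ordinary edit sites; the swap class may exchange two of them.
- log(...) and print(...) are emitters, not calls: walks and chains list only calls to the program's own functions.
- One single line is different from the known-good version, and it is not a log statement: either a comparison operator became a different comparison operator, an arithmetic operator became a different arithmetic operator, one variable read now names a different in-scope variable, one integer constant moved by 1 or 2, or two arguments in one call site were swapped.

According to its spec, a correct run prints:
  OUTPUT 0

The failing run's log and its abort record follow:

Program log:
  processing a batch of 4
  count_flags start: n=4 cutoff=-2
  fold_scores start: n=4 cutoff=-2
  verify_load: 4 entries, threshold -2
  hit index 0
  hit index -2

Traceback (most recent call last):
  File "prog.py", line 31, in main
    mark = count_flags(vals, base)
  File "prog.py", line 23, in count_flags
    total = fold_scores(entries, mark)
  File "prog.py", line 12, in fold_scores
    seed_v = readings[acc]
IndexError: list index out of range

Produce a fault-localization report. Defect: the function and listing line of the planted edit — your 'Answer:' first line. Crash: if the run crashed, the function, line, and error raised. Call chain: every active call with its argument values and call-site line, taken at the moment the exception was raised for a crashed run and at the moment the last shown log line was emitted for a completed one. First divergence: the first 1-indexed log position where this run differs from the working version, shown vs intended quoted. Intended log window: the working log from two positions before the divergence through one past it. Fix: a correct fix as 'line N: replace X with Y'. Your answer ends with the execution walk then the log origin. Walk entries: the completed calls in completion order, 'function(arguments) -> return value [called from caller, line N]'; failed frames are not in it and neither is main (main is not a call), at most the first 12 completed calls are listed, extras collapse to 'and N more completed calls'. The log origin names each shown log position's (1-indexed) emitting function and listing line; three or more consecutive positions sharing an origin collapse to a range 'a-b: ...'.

Answer: the defect is in verify_load at line 6.
The tell: Everything matches until log position 6, which reads 'hit index -2' in place of 'hit index 0'.
Crash: fold_scores, line 12, IndexError.
Call chain: main -> count_flags([-2, 7, 7, 11], -2) (called at line 31) -> fold_scores([-2, 7, 7, 11], -2) (called at line 23).
First divergence: at position 6 the run shows 'hit index -2' where the working version logs 'hit index 0'.
Intended log window:
  4: verify_load: 4 entries, threshold -2
  5: hit index 0
  6: hit index 0
  7: enter gauge_drift: left -4 right 4
Execution walk:
  verify_load([-2, 7, 7, 11], -2) -> -2  [called from fold_scores, line 10]
Log origin:
  1: logged in main at line 30
  2: logged in count_flags at line 22
  3: logged in fold_scores at line 9
  4: logged in verify_load at line 2
  5: logged in verify_load at line 5
  6: logged in fold_scores at line 11
A correct fix: line 6: replace `bound` with `base`.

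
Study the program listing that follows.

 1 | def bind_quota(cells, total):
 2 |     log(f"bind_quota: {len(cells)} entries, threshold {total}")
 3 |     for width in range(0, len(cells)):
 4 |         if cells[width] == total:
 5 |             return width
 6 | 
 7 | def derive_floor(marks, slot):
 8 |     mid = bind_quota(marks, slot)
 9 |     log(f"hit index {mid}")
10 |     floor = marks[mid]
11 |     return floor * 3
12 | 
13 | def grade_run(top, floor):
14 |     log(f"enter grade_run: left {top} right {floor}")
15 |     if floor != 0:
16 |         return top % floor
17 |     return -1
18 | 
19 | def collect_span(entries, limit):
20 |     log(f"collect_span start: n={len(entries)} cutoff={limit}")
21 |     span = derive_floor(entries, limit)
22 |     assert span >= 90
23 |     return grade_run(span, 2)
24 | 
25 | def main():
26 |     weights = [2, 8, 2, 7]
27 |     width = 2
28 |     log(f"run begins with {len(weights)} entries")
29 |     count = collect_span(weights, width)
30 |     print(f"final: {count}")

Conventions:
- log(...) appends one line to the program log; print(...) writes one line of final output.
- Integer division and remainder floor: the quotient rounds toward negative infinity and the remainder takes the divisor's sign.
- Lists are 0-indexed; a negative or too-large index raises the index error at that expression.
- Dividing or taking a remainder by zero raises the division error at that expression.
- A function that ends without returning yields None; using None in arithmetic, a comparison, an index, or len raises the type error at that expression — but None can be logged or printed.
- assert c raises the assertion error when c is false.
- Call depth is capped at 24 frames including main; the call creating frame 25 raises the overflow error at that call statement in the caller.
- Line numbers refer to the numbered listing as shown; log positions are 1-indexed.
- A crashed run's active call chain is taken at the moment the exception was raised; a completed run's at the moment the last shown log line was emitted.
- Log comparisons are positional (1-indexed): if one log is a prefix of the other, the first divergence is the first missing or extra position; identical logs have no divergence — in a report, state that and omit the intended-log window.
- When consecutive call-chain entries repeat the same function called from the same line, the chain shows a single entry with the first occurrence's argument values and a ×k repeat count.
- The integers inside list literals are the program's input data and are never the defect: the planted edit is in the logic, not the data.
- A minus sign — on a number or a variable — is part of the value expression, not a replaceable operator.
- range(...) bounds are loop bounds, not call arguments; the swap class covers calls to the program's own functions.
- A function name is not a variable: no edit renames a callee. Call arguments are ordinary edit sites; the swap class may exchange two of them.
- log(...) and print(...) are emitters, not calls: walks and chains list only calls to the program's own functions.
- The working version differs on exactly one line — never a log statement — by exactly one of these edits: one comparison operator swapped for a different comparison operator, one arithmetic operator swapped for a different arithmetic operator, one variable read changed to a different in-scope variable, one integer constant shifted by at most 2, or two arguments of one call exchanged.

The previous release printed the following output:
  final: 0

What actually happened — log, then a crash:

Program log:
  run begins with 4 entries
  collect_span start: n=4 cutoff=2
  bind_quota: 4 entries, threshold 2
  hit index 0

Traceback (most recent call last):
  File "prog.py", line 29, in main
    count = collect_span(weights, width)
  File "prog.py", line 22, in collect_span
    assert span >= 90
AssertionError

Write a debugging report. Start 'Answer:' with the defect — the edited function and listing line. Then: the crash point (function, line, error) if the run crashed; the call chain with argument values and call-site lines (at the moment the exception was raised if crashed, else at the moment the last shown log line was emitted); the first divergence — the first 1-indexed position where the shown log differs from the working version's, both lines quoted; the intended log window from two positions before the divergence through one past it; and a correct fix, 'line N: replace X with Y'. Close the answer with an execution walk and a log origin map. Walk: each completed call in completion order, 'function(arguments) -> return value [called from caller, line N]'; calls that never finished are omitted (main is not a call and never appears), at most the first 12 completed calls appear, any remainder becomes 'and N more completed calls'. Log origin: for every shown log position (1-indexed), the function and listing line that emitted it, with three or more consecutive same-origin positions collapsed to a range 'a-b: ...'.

Answer: the defect is in collect_span at line 22.
The tell: Only 4 log lines were emitted before the run died; the intended continuation was 'enter grade_run: left 6 right 2'.
Crash: collect_span, line 22, AssertionError.
Call chain: main -> collect_span([2, 8, 2, 7], 2) (called at line 29).
First divergence: position 5 (shown log ended at 4 lines; the working version continues: 'enter grade_run: left 6 right 2').
Intended log window:
  3: bind_quota: 4 entries, threshold 2
  4: hit index 0
  5: enter grade_run: left 6 right 2
Execution walk:
  bind_quota([2, 8, 2, 7], 2) -> 0  [called from derive_floor, line 8]
  derive_floor([2, 8, 2, 7], 2) -> 6  [called from collect_span, line 21]
Log line origins:
  1: logged in main at line 28
  2: logged in collect_span at line 20
  3: logged in bind_quota at line 2
  4: logged in derive_floor at line 9
A correct fix: line 22: replace `>=` with `<=`.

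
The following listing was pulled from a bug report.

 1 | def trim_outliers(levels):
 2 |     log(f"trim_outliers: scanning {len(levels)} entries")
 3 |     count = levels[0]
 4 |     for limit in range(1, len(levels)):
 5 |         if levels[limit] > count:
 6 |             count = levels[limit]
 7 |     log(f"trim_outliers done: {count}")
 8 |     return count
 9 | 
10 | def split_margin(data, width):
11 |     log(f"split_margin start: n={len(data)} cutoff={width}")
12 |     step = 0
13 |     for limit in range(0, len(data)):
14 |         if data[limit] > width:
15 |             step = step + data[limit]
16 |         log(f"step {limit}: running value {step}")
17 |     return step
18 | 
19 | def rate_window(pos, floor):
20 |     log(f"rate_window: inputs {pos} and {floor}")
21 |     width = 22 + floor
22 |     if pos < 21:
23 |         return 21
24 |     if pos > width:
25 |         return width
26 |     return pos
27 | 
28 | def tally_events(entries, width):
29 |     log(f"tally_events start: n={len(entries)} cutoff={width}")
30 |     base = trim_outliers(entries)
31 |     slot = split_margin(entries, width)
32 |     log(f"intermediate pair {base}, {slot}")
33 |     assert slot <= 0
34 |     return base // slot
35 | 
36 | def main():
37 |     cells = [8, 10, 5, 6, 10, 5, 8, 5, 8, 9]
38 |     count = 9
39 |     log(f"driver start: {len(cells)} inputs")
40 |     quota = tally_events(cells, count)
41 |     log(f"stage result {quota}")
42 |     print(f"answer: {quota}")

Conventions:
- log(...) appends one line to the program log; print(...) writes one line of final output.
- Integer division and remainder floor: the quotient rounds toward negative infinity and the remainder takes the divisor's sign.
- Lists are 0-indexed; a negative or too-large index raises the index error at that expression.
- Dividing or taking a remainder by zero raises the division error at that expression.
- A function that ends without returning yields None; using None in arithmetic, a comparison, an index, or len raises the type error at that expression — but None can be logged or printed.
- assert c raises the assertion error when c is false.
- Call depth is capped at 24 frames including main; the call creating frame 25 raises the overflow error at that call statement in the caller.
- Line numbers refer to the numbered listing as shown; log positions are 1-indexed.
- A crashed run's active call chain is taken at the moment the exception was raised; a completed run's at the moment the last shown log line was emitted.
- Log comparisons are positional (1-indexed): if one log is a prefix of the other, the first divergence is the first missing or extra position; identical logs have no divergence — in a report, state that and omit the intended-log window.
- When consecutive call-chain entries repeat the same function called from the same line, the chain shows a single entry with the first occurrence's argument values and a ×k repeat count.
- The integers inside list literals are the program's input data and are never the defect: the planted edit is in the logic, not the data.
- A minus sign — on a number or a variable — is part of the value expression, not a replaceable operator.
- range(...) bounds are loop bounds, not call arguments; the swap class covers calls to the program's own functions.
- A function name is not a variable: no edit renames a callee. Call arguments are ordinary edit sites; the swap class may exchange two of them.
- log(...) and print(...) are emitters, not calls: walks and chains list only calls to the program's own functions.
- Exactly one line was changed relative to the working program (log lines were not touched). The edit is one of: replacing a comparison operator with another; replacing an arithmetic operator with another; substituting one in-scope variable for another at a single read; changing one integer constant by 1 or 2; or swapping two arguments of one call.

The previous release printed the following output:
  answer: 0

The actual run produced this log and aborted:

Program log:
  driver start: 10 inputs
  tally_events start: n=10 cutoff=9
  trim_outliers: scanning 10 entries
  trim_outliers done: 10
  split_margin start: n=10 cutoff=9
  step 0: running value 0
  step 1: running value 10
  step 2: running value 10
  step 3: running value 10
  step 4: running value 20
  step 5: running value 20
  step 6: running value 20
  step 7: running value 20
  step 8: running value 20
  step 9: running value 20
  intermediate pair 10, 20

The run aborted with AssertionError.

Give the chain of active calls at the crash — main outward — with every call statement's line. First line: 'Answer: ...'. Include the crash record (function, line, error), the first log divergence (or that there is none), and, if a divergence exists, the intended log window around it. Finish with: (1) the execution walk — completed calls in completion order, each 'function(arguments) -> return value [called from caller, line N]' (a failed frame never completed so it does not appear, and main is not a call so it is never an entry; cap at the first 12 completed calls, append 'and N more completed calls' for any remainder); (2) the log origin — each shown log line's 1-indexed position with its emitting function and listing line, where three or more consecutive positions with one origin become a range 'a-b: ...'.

Answer: main -> tally_events (called at line 40).
Key fact: After 16 matching log lines the faulty run goes silent, while the working version continues with 'stage result 0'.
Crash: tally_events, line 33, AssertionError.
First divergence: position 17 (shown log ended at 16 lines; the working version continues: 'stage result 0').
Intended log window:
  15: step 9: running value 20
  16: intermediate pair 10, 20
  17: stage result 0
Execution walk:
  trim_outliers([8, 10, 5, 6, 10, 5, 8, 5, 8, 9]) -> 10  [called from tally_events, line 30]
  split_margin([8, 10, 5, 6, 10, 5, 8, 5, 8, 9], 9) -> 20  [called from tally_events, line 31]
Log origins:
  1: emitted by main (line 39)
  2: emitted by tally_events (line 29)
  3: emitted by trim_outliers (line 2)
  4: emitted by trim_outliers (line 7)
  5: emitted by split_margin (line 11)
  6-15: emitted by split_margin (line 16)
  16: emitted by tally_events (line 32)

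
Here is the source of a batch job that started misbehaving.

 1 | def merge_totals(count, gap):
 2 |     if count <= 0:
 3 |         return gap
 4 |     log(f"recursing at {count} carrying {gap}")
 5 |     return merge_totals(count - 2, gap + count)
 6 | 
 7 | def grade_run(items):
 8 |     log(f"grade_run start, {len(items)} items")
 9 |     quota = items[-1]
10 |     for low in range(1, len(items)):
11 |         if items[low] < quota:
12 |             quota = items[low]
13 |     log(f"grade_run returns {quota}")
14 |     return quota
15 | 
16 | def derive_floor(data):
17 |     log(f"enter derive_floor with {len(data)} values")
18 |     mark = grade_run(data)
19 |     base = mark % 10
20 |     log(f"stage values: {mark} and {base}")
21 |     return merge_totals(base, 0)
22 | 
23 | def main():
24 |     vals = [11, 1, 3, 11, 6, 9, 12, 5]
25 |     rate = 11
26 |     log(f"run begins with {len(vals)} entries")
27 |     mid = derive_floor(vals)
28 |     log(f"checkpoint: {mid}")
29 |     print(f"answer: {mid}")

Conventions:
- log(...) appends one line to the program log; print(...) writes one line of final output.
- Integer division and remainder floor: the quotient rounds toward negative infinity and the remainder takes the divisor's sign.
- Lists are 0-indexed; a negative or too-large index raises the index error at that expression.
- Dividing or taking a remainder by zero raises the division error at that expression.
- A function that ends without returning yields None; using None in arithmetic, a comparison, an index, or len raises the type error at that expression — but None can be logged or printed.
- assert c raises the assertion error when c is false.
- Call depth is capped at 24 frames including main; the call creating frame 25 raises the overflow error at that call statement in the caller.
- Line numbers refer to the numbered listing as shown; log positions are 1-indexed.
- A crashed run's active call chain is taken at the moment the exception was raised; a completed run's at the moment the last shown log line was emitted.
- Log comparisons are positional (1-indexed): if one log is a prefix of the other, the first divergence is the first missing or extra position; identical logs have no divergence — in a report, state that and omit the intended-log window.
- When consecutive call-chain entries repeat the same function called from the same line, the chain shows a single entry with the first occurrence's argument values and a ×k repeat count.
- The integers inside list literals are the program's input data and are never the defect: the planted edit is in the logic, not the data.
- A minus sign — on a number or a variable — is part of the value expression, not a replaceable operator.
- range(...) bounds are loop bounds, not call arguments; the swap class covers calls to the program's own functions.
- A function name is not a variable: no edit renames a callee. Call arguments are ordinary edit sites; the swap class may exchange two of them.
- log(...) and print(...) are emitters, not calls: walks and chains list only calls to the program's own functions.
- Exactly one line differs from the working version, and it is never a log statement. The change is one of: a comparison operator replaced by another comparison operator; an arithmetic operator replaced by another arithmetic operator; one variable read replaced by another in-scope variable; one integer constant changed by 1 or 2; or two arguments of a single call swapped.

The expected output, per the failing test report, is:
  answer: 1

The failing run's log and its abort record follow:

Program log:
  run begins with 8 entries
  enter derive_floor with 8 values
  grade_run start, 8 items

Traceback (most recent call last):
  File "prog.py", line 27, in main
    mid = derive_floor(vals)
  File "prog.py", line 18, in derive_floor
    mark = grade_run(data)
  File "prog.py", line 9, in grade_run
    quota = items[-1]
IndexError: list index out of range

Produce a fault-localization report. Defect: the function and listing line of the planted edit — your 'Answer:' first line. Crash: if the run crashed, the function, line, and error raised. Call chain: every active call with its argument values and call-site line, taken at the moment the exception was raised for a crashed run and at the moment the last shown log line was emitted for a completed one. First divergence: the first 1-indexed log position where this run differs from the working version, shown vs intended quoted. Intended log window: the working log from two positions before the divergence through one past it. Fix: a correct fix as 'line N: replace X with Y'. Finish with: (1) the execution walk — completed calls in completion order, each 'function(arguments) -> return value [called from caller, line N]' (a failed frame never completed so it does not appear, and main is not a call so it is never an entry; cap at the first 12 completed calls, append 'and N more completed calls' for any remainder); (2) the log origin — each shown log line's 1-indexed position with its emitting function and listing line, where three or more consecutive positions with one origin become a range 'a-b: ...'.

Answer: the defect is in grade_run at line 9.
Core observation: Only 3 log lines were emitted before the run died; the intended continuation was 'grade_run returns 1'.
Crash: grade_run, line 9, IndexError.
Call chain: main -> derive_floor([11, 1, 3, 11, 6, 9, 12, 5]) (called at line 27) -> grade_run([11, 1, 3, 11, 6, 9, 12, 5]) (called at line 18).
First divergence: position 4 (shown log ended at 3 lines; the working version continues: 'grade_run returns 1').
Intended log window:
  2: enter derive_floor with 8 values
  3: grade_run start, 8 items
  4: grade_run returns 1
  5: stage values: 1 and 1
Execution walk:
  (no call completed)
Log line origins:
  1: from main, line 26
  2: from derive_floor, line 17
  3: from grade_run, line 8
A correct fix: line 9: replace `-1` with `0`.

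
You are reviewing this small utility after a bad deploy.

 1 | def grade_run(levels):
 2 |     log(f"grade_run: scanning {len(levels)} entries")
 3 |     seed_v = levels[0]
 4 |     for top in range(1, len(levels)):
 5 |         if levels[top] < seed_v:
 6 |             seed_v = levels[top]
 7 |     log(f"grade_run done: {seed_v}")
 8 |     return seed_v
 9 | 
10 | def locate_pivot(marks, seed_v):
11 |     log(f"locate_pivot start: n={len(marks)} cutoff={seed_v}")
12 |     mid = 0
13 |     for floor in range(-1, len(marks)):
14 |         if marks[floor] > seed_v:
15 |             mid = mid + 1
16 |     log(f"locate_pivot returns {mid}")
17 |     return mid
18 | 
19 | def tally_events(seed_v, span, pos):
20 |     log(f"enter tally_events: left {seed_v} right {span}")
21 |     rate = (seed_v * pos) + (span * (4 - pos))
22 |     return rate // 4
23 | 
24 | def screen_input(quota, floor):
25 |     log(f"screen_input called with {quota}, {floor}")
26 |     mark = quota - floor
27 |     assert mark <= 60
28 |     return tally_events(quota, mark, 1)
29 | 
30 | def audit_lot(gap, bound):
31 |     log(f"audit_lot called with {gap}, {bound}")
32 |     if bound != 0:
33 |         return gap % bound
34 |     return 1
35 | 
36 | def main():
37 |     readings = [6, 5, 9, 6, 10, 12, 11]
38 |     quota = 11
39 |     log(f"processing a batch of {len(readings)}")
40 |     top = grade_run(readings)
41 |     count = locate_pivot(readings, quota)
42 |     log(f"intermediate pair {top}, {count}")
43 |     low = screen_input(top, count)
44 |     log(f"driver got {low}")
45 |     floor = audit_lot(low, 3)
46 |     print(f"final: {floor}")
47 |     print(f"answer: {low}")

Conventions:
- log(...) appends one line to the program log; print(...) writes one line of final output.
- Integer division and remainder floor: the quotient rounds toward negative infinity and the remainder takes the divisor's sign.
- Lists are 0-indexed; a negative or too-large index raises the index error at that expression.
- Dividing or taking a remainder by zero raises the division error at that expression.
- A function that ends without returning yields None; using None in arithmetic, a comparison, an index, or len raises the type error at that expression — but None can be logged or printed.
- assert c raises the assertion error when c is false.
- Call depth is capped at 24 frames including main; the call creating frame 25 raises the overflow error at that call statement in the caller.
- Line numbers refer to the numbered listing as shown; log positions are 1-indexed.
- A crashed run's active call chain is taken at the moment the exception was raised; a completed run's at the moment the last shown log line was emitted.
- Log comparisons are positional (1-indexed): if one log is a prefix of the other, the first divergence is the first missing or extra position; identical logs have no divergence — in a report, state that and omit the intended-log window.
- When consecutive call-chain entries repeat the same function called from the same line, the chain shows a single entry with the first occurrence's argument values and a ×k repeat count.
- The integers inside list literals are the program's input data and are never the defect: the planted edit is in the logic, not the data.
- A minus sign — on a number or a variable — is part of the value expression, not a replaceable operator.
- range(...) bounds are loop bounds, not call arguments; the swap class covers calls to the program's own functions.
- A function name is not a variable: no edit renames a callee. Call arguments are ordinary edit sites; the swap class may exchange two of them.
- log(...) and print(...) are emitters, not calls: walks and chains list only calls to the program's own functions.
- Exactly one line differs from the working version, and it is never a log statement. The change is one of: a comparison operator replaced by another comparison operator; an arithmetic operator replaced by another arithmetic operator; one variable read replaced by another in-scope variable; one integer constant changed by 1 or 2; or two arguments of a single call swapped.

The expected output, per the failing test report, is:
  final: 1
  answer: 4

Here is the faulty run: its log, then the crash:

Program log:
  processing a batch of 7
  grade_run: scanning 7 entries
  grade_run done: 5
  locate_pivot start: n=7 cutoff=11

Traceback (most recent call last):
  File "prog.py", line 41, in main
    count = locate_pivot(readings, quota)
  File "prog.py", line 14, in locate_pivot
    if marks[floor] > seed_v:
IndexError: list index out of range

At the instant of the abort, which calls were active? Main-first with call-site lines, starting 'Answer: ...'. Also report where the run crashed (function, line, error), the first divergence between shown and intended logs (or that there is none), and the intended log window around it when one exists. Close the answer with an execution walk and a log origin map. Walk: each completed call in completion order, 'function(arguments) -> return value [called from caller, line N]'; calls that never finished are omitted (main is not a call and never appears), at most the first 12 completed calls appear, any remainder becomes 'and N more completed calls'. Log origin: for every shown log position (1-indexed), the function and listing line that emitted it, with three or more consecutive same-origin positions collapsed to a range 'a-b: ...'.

Answer: main -> locate_pivot (called at line 41).
The tell: The log ends early — 4 lines, where the working version next logs 'locate_pivot returns 1'.
Crash: locate_pivot, line 14, IndexError.
First divergence: position 5; the shown log stops at 4 lines while the working version next logs 'locate_pivot returns 1'.
Intended log window:
  3: grade_run done: 5
  4: locate_pivot start: n=7 cutoff=11
  5: locate_pivot returns 1
  6: intermediate pair 5, 1
Execution walk:
  grade_run([6, 5, 9, 6, 10, 12, 11]) -> 5  [called from main, line 40]
Log origin:
  1: from main, line 39
  2: from grade_run, line 2
  3: from grade_run, line 7
  4: from locate_pivot, line 11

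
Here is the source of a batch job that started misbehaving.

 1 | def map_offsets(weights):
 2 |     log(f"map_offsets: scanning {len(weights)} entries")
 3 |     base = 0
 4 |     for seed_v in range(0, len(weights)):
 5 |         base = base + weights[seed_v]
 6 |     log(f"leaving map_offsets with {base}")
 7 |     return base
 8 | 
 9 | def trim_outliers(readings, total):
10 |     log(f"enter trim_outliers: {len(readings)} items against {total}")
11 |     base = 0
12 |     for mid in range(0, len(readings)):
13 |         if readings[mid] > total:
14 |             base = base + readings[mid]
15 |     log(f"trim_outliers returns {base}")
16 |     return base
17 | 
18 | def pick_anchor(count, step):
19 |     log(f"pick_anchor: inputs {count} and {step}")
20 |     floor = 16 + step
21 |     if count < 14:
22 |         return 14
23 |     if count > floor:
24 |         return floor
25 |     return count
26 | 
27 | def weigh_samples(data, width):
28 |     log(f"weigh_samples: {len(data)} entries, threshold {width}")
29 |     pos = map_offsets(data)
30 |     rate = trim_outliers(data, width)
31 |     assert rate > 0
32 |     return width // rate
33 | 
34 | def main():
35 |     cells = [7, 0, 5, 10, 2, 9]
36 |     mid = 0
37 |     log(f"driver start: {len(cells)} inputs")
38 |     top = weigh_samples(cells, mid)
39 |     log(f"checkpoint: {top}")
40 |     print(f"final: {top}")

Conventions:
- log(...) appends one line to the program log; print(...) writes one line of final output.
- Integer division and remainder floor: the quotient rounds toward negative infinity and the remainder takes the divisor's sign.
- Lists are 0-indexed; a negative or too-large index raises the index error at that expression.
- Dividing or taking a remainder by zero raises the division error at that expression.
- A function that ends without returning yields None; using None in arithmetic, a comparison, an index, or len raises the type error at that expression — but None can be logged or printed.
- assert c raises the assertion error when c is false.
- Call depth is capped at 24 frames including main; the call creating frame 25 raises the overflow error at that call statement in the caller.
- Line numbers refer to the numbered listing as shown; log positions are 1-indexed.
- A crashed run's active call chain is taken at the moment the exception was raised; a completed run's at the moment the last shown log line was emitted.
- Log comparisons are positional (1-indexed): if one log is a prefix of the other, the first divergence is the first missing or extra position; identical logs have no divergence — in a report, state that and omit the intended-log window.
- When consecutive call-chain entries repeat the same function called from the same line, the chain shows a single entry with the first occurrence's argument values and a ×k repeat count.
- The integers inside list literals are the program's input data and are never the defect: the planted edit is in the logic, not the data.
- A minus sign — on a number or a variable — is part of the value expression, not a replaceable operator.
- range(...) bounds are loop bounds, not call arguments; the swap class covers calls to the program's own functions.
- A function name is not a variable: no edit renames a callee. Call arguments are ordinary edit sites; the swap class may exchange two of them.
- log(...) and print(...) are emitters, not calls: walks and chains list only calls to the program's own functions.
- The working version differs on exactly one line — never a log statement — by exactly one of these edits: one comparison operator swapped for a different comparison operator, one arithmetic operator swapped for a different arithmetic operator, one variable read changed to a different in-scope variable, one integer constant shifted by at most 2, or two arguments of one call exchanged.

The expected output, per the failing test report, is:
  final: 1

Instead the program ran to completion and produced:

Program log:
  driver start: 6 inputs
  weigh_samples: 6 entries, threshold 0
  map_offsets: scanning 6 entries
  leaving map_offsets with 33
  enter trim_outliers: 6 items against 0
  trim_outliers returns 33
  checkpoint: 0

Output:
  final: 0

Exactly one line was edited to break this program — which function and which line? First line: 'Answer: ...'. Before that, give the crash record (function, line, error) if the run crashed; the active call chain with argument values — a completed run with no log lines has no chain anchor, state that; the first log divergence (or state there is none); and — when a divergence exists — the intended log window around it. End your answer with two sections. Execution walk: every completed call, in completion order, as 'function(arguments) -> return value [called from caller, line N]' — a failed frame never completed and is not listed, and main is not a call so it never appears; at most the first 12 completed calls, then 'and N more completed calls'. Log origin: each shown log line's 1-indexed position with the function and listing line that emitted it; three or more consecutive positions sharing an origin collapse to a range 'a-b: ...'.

Answer: the defect is in weigh_samples at line 32.
Key fact: Position 7 is the first bad log line: 'checkpoint: 0' should read 'checkpoint: 1'.
Call chain: main.
First divergence: position 7 — shown 'checkpoint: 0', intended 'checkpoint: 1'.
Intended log window:
  5: enter trim_outliers: 6 items against 0
  6: trim_outliers returns 33
  7: checkpoint: 1
Execution walk:
  map_offsets([7, 0, 5, 10, 2, 9]) -> 33  [called from weigh_samples, line 29]
  trim_outliers([7, 0, 5, 10, 2, 9], 0) -> 33  [called from weigh_samples, line 30]
  weigh_samples([7, 0, 5, 10, 2, 9], 0) -> 0  [called from main, line 38]
Log origins:
  1: logged in main at line 37
  2: logged in weigh_samples at line 28
  3: logged in map_offsets at line 2
  4: logged in map_offsets at line 6
  5: logged in trim_outliers at line 10
  6: logged in trim_outliers at line 15
  7: logged in main at line 39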